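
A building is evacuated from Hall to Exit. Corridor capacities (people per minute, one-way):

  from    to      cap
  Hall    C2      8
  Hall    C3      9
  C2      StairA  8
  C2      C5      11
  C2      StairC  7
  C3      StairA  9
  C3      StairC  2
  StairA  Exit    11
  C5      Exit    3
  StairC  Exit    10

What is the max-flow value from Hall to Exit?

17

Augment Hall→C2→StairA→Exit: bottleneck 8, flow now 8.
Augment Hall→C3→StairA→Exit: bottleneck 3, flow now 11.
Augment Hall→C3→StairC→Exit: bottleneck 2, flow now 13.
Augment Hall→C3→StairA→C2→C5→Exit: bottleneck 3, flow now 16. (uses reverse residual edge)
Augment Hall→C3→StairA→C2→StairC→Exit: bottleneck 1, flow now 17. (uses reverse residual edge)
No augmenting path remains; maximum flow = 17.
In the residual graph, reachable from Hall: {Hall}.
Min-cut edges: Hall→C2 (8), Hall→C3 (9); capacity 8 + 9 = 17.
This cut is saturated, so no flow can exceed 17.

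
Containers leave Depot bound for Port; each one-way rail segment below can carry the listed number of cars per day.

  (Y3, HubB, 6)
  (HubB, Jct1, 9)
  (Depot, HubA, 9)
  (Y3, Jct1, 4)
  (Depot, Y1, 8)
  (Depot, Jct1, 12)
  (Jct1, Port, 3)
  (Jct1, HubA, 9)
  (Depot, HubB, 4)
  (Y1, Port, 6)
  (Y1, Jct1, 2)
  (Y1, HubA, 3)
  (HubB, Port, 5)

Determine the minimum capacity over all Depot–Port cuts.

13

Augment Depot→Y1→Port: bottleneck 6, flow now 6.
Augment Depot→HubB→Port: bottleneck 4, flow now 10.
Augment Depot→Jct1→Port: bottleneck 3, flow now 13.
No augmenting path remains; maximum flow = 13.
By max-flow min-cut, the minimum cut capacity equals the max flow.
In the residual graph, reachable from Depot: {Depot, Y1, Jct1, HubA}.
Min-cut edges: Depot→HubB (4), Y1→Port (6), Jct1→Port (3); capacity 4 + 6 + 3 = 13.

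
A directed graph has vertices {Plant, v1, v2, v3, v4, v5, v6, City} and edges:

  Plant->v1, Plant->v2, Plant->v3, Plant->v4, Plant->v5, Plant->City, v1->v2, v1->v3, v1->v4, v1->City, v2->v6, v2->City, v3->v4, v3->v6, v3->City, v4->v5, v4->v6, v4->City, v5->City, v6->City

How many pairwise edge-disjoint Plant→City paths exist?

6

Assign every edge capacity 1; by Menger, the answer equals the max flow.
Path Plant→City (+1); total 1.
Path Plant→v1→City (+1); total 2.
Path Plant→v2→City (+1); total 3.
Path Plant→v3→City (+1); total 4.
Path Plant→v4→City (+1); total 5.
Path Plant→v5→City (+1); total 6.
No residual Plant→City path; max flow = 6.
Certifying cut of size 6: {Plant→City, Plant→v1, Plant→v2, Plant→v3, Plant→v4, Plant→v5}.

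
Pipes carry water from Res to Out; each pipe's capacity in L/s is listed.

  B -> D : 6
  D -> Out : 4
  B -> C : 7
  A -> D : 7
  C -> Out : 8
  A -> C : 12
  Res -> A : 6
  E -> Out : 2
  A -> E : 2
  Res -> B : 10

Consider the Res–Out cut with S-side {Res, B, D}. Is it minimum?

Given cut capacity: 6 + 7 + 4 = 17.
Augment Res→A→C→Out: bottleneck 6, flow now 6.
Augment Res→B→C→Out: bottleneck 2, flow now 8.
Augment Res→B→D→Out: bottleneck 4, flow now 12.
Augment Res→B→C→A→E→Out: bottleneck 2, flow now 14. (uses reverse residual edge)
No augmenting path remains; maximum flow = 14.
In the residual graph, reachable from Res: {Res, A, B, C, D}.
Min-cut edges: A→E (2), C→Out (8), D→Out (4); capacity 2 + 8 + 4 = 14.
Cut capacity 17 exceeds the max flow 14, so it is not minimum.

No — its capacity is 17, but the minimum cut has capacity 14.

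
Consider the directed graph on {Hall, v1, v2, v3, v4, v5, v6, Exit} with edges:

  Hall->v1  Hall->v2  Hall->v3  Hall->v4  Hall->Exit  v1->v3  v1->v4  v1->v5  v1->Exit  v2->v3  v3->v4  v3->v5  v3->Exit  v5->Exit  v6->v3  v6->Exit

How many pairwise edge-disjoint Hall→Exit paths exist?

Assign every edge capacity 1; by Menger, the answer equals the max flow.
Path Hall→Exit (+1); total 1.
Path Hall→v1→Exit (+1); total 2.
Path Hall→v3→Exit (+1); total 3.
Path Hall→v2→v3→v5→Exit (+1); total 4.
No residual Hall→Exit path; max flow = 4.
Certifying cut of size 4: {Hall→Exit, Hall→v1, Hall→v2, Hall→v3}.

4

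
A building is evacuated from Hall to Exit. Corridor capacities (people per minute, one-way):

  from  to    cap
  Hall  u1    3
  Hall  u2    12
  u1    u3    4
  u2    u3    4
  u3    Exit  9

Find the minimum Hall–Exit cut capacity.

7

Augment Hall→u1→u3→Exit: bottleneck 3, flow now 3.
Augment Hall→u2→u3→Exit: bottleneck 4, flow now 7.
No augmenting path remains; maximum flow = 7.
By max-flow min-cut, the minimum cut capacity equals the max flow.
In the residual graph, reachable from Hall: {Hall, u2}.
Min-cut edges: Hall→u1 (3), u2→u3 (4); capacity 3 + 4 = 7.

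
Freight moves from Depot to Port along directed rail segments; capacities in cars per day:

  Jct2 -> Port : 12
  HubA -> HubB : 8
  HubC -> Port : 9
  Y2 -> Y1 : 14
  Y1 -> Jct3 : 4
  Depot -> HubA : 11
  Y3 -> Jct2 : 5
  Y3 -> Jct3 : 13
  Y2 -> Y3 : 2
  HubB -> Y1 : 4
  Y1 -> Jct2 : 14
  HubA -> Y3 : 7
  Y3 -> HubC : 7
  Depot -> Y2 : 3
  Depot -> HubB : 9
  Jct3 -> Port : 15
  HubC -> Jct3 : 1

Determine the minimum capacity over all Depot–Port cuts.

Augment Depot→HubB→Y1→Jct2→Port: bottleneck 4, flow now 4.
Augment Depot→HubA→Y3→HubC→Port: bottleneck 7, flow now 11.
Augment Depot→Y2→Y3→Jct2→Port: bottleneck 2, flow now 13.
Augment Depot→Y2→Y1→Jct2→Port: bottleneck 1, flow now 14.
No augmenting path remains; maximum flow = 14.
By max-flow min-cut, the minimum cut capacity equals the max flow.
In the residual graph, reachable from Depot: {Depot, HubB, HubA}.
Min-cut edges: Depot→Y2 (3), HubB→Y1 (4), HubA→Y3 (7); capacity 3 + 4 + 7 = 14.

14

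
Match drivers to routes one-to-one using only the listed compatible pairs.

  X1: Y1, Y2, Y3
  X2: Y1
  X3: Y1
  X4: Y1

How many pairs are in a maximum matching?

Unit-capacity flow: source→left, listed edges, right→sink; max matching = max flow.
Augmenting path X1→Y1 (+1); matched 1.
Augmenting path X2→Y1→X1→Y2 (+1); matched 2.
No augmenting path remains; maximum matching = 2.
König certificate: {X1, Y1} is a vertex cover of size 2 (every listed pair touches it), so no matching can be larger.

2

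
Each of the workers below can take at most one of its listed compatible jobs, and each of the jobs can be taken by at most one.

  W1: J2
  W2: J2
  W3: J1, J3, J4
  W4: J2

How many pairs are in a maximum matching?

2

Unit-capacity flow: source→left, listed edges, right→sink; max matching = max flow.
Augmenting path W1→J2 (+1); matched 1.
Augmenting path W3→J1 (+1); matched 2.
No augmenting path remains; maximum matching = 2.
König certificate: {W3, J2} is a vertex cover of size 2 (every listed pair touches it), so no matching can be larger.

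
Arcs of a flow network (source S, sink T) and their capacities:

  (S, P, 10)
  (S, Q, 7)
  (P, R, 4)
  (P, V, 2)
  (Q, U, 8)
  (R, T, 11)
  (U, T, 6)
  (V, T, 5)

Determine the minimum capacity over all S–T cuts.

12

Augment S→P→R→T: bottleneck 4, flow now 4.
Augment S→P→V→T: bottleneck 2, flow now 6.
Augment S→Q→U→T: bottleneck 6, flow now 12.
No augmenting path remains; maximum flow = 12.
By max-flow min-cut, the minimum cut capacity equals the max flow.
In the residual graph, reachable from S: {S, P, Q, U}.
Min-cut edges: P→R (4), P→V (2), U→T (6); capacity 4 + 2 + 6 = 12.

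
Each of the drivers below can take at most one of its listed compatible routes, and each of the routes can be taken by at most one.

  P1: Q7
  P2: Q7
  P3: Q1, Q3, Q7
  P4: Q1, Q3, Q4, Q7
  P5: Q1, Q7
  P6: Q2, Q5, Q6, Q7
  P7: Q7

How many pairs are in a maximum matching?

Unit-capacity flow: source→left, listed edges, right→sink; max matching = max flow.
Augmenting path P1→Q7 (+1); matched 1.
Augmenting path P3→Q1 (+1); matched 2.
Augmenting path P4→Q3 (+1); matched 3.
Augmenting path P6→Q2 (+1); matched 4.
Augmenting path P5→Q1→P3→Q3→P4→Q4 (+1); matched 5.
No augmenting path remains; maximum matching = 5.
König certificate: {P3, P4, P5, P6, Q7} is a vertex cover of size 5 (every listed pair touches it), so no matching can be larger.

5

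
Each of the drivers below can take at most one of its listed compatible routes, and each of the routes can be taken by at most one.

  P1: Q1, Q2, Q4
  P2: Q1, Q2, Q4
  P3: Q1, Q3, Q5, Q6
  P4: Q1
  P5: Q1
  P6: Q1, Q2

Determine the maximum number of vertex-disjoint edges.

Unit-capacity flow: source→left, listed edges, right→sink; max matching = max flow.
Augmenting path P1→Q1 (+1); matched 1.
Augmenting path P2→Q2 (+1); matched 2.
Augmenting path P3→Q3 (+1); matched 3.
Augmenting path P4→Q1→P1→Q4 (+1); matched 4.
No augmenting path remains; maximum matching = 4.
König certificate: {P3, Q1, Q2, Q4} is a vertex cover of size 4 (every listed pair touches it), so no matching can be larger.

4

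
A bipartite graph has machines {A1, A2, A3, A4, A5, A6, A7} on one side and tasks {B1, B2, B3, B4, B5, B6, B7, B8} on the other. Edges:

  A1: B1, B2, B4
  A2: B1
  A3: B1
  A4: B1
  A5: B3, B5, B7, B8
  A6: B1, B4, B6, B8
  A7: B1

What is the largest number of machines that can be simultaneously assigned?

Unit-capacity flow: source→left, listed edges, right→sink; max matching = max flow.
Augmenting path A1→B1 (+1); matched 1.
Augmenting path A5→B3 (+1); matched 2.
Augmenting path A6→B4 (+1); matched 3.
Augmenting path A2→B1→A1→B2 (+1); matched 4.
No augmenting path remains; maximum matching = 4.
König certificate: {A1, A5, A6, B1} is a vertex cover of size 4 (every listed pair touches it), so no matching can be larger.

4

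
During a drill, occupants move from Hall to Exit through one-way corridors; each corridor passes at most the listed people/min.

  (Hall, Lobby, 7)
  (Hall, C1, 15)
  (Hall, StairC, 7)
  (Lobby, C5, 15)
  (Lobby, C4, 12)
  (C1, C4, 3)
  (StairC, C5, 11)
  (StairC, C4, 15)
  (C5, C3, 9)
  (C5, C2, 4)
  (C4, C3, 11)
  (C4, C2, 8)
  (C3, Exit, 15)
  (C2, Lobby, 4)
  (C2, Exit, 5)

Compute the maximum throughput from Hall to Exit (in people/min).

17

Augment Hall→Lobby→C5→C3→Exit: bottleneck 7, flow now 7.
Augment Hall→C1→C4→C3→Exit: bottleneck 3, flow now 10.
Augment Hall→StairC→C5→C3→Exit: bottleneck 2, flow now 12.
Augment Hall→StairC→C5→C2→Exit: bottleneck 4, flow now 16.
Augment Hall→StairC→C4→C3→Exit: bottleneck 1, flow now 17.
No augmenting path remains; maximum flow = 17.
In the residual graph, reachable from Hall: {Hall, C1}.
Min-cut edges: Hall→Lobby (7), Hall→StairC (7), C1→C4 (3); capacity 7 + 7 + 3 = 17.
This cut is saturated, so no flow can exceed 17.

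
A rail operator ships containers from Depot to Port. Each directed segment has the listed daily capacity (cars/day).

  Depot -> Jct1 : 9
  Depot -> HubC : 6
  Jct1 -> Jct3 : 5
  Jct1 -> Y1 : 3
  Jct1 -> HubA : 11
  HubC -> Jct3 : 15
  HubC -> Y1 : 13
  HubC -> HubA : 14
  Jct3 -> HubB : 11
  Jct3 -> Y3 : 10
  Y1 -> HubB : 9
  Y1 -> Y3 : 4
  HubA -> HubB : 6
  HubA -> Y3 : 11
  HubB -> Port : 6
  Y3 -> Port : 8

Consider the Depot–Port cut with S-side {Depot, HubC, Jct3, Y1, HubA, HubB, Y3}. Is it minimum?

No — its capacity is 23, but the minimum cut has capacity 14.

Given cut capacity: 9 + 6 + 8 = 23.
Augment Depot→Jct1→Jct3→HubB→Port: bottleneck 5, flow now 5.
Augment Depot→Jct1→Y1→HubB→Port: bottleneck 1, flow now 6.
Augment Depot→Jct1→Y1→Y3→Port: bottleneck 2, flow now 8.
Augment Depot→Jct1→HubA→Y3→Port: bottleneck 1, flow now 9.
Augment Depot→HubC→Jct3→Y3→Port: bottleneck 5, flow now 14.
No augmenting path remains; maximum flow = 14.
In the residual graph, reachable from Depot: {Depot, Jct1, HubC, Jct3, Y1, HubA, HubB, Y3}.
Min-cut edges: HubB→Port (6), Y3→Port (8); capacity 6 + 8 = 14.
Cut capacity 23 exceeds the max flow 14, so it is not minimum.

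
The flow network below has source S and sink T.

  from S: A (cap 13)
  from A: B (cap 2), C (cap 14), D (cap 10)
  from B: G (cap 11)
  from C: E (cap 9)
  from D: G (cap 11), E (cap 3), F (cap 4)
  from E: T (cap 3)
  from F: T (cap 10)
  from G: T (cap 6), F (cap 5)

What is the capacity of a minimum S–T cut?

13

Augment S→A→B→G→T: bottleneck 2, flow now 2.
Augment S→A→C→E→T: bottleneck 3, flow now 5.
Augment S→A→D→F→T: bottleneck 4, flow now 9.
Augment S→A→D→G→T: bottleneck 4, flow now 13.
No augmenting path remains; maximum flow = 13.
By max-flow min-cut, the minimum cut capacity equals the max flow.
In the residual graph, reachable from S: {S}.
Min-cut edges: S→A (13); capacity 13 = 13.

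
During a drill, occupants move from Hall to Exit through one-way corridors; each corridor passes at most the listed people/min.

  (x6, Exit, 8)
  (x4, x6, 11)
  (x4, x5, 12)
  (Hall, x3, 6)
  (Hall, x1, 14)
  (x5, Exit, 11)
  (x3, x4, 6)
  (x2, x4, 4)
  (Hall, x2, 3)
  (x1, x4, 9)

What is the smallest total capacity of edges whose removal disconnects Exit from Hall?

Augment Hall→x1→x4→x5→Exit: bottleneck 9, flow now 9.
Augment Hall→x2→x4→x5→Exit: bottleneck 2, flow now 11.
Augment Hall→x2→x4→x6→Exit: bottleneck 1, flow now 12.
Augment Hall→x3→x4→x6→Exit: bottleneck 6, flow now 18.
No augmenting path remains; maximum flow = 18.
By max-flow min-cut, the minimum cut capacity equals the max flow.
In the residual graph, reachable from Hall: {Hall, x1}.
Min-cut edges: Hall→x2 (3), Hall→x3 (6), x1→x4 (9); capacity 3 + 6 + 9 = 18.

18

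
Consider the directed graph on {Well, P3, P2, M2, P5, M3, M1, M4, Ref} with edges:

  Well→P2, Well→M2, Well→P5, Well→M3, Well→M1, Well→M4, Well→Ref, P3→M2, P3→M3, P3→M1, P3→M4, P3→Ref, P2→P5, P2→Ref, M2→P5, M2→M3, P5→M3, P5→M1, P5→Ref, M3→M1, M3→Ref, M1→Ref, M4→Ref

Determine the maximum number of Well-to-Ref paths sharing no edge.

Assign every edge capacity 1; by Menger, the answer equals the max flow.
Path Well→Ref (+1); total 1.
Path Well→P2→Ref (+1); total 2.
Path Well→P5→Ref (+1); total 3.
Path Well→M3→Ref (+1); total 4.
Path Well→M1→Ref (+1); total 5.
Path Well→M4→Ref (+1); total 6.
No residual Well→Ref path; max flow = 6.
Certifying cut of size 6: {M1→Ref, M3→Ref, P5→Ref, Well→M4, Well→P2, Well→Ref}.

6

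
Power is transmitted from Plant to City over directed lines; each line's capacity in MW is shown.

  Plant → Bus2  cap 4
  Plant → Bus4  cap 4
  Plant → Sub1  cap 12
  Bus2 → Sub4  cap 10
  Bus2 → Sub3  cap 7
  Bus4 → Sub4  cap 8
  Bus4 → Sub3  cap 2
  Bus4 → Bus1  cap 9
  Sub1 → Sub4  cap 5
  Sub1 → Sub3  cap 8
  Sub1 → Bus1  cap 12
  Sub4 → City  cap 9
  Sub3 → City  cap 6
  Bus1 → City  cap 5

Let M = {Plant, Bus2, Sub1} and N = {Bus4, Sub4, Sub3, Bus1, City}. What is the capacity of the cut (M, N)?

46

Edges leaving {Plant, Bus2, Sub1}: Plant→Bus4 (4), Bus2→Sub4 (10), Bus2→Sub3 (7), Sub1→Sub4 (5), Sub1→Sub3 (8), Sub1→Bus1 (12).
Cut capacity = 4 + 10 + 7 + 5 + 8 + 12 = 46.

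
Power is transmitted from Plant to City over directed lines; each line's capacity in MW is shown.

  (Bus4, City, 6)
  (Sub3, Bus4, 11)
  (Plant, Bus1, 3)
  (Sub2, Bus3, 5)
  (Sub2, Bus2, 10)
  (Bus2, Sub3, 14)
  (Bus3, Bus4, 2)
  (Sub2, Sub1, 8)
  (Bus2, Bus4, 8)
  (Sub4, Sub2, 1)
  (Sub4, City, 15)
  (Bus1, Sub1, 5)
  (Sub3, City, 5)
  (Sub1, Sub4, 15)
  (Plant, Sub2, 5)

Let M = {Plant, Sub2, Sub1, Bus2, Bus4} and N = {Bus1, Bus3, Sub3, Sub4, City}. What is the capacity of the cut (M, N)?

43

Edges leaving {Plant, Sub2, Sub1, Bus2, Bus4}: Plant→Bus1 (3), Sub2→Bus3 (5), Sub1→Sub4 (15), Bus2→Sub3 (14), Bus4→City (6).
Cut capacity = 3 + 5 + 15 + 14 + 6 = 43.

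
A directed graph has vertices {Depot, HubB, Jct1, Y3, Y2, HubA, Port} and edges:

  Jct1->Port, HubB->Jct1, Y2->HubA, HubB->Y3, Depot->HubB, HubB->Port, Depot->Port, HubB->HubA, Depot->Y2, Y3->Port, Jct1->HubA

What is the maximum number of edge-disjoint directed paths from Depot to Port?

Assign every edge capacity 1; by Menger, the answer equals the max flow.
Path Depot→Port (+1); total 1.
Path Depot→HubB→Port (+1); total 2.
No residual Depot→Port path; max flow = 2.
Certifying cut of size 2: {Depot→HubB, Depot→Port}.

2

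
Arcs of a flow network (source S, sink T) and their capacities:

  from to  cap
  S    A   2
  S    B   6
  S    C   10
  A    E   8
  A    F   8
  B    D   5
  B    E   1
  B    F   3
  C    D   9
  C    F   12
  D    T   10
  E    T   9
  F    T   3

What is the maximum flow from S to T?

Augment S→A→E→T: bottleneck 2, flow now 2.
Augment S→B→D→T: bottleneck 5, flow now 7.
Augment S→B→E→T: bottleneck 1, flow now 8.
Augment S→C→D→T: bottleneck 5, flow now 13.
Augment S→C→F→T: bottleneck 3, flow now 16.
No augmenting path remains; maximum flow = 16.
In the residual graph, reachable from S: {S, B, C, D, F}.
Min-cut edges: S→A (2), B→E (1), D→T (10), F→T (3); capacity 2 + 1 + 10 + 3 = 16.
This cut is saturated, so no flow can exceed 16.

16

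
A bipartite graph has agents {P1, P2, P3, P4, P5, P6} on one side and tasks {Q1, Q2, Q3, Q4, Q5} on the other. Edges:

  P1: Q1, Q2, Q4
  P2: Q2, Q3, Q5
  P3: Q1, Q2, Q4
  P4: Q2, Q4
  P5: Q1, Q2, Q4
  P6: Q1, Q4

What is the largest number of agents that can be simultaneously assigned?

Unit-capacity flow: source→left, listed edges, right→sink; max matching = max flow.
Augmenting path P1→Q1 (+1); matched 1.
Augmenting path P2→Q2 (+1); matched 2.
Augmenting path P3→Q4 (+1); matched 3.
Augmenting path P4→Q2→P2→Q3 (+1); matched 4.
No augmenting path remains; maximum matching = 4.
König certificate: {P2, Q1, Q2, Q4} is a vertex cover of size 4 (every listed pair touches it), so no matching can be larger.

4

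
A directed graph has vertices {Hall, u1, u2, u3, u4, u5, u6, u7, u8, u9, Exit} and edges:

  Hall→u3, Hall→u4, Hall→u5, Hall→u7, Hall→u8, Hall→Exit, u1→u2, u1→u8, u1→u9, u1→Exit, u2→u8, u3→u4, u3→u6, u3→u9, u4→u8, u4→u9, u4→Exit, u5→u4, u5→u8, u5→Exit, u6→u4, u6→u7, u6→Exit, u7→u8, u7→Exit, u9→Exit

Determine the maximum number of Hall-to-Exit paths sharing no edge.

Assign every edge capacity 1; by Menger, the answer equals the max flow.
Path Hall→Exit (+1); total 1.
Path Hall→u4→Exit (+1); total 2.
Path Hall→u5→Exit (+1); total 3.
Path Hall→u7→Exit (+1); total 4.
Path Hall→u3→u6→Exit (+1); total 5.
No residual Hall→Exit path; max flow = 5.
Certifying cut of size 5: {Hall→Exit, Hall→u3, Hall→u4, Hall→u5, Hall→u7}.

5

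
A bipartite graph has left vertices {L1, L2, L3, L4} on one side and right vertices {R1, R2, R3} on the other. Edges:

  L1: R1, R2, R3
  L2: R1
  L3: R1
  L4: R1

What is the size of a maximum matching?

Unit-capacity flow: source→left, listed edges, right→sink; max matching = max flow.
Augmenting path L1→R1 (+1); matched 1.
Augmenting path L2→R1→L1→R2 (+1); matched 2.
No augmenting path remains; maximum matching = 2.
König certificate: {L1, R1} is a vertex cover of size 2 (every listed pair touches it), so no matching can be larger.

2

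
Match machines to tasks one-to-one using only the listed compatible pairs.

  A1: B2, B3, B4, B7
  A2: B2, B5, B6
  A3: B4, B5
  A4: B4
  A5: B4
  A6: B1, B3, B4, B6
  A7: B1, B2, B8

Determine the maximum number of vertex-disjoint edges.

6

Unit-capacity flow: source→left, listed edges, right→sink; max matching = max flow.
Augmenting path A1→B2 (+1); matched 1.
Augmenting path A2→B5 (+1); matched 2.
Augmenting path A3→B4 (+1); matched 3.
Augmenting path A6→B1 (+1); matched 4.
Augmenting path A7→B8 (+1); matched 5.
Augmenting path A4→B4→A3→B5→A2→B6 (+1); matched 6.
No augmenting path remains; maximum matching = 6.
König certificate: {A1, A2, A3, A6, A7, B4} is a vertex cover of size 6 (every listed pair touches it), so no matching can be larger.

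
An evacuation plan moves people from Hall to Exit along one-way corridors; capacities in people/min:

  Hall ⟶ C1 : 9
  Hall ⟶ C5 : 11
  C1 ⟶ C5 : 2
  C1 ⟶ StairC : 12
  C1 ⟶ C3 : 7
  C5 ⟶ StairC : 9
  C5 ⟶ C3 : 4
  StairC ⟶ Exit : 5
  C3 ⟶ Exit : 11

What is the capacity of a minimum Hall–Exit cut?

Augment Hall→C1→StairC→Exit: bottleneck 5, flow now 5.
Augment Hall→C1→C3→Exit: bottleneck 4, flow now 9.
Augment Hall→C5→C3→Exit: bottleneck 4, flow now 13.
Augment Hall→C5→StairC→C1→C3→Exit: bottleneck 3, flow now 16. (uses reverse residual edge)
No augmenting path remains; maximum flow = 16.
By max-flow min-cut, the minimum cut capacity equals the max flow.
In the residual graph, reachable from Hall: {Hall, C1, C5, StairC}.
Min-cut edges: C1→C3 (7), C5→C3 (4), StairC→Exit (5); capacity 7 + 4 + 5 = 16.

16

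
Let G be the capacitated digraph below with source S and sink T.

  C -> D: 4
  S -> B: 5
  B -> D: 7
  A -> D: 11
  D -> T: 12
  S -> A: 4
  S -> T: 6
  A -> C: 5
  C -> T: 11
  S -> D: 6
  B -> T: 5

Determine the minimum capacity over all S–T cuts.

21

Augment S→T: bottleneck 6, flow now 6.
Augment S→B→T: bottleneck 5, flow now 11.
Augment S→D→T: bottleneck 6, flow now 17.
Augment S→A→C→T: bottleneck 4, flow now 21.
No augmenting path remains; maximum flow = 21.
By max-flow min-cut, the minimum cut capacity equals the max flow.
In the residual graph, reachable from S: {S}.
Min-cut edges: S→A (4), S→B (5), S→D (6), S→T (6); capacity 4 + 5 + 6 + 6 = 21.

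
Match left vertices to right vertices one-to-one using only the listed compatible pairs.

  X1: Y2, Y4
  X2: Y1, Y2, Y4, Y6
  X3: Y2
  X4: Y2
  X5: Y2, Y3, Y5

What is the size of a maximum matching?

Unit-capacity flow: source→left, listed edges, right→sink; max matching = max flow.
Augmenting path X1→Y2 (+1); matched 1.
Augmenting path X2→Y1 (+1); matched 2.
Augmenting path X5→Y3 (+1); matched 3.
Augmenting path X3→Y2→X1→Y4 (+1); matched 4.
No augmenting path remains; maximum matching = 4.
König certificate: {X1, X2, X5, Y2} is a vertex cover of size 4 (every listed pair touches it), so no matching can be larger.

4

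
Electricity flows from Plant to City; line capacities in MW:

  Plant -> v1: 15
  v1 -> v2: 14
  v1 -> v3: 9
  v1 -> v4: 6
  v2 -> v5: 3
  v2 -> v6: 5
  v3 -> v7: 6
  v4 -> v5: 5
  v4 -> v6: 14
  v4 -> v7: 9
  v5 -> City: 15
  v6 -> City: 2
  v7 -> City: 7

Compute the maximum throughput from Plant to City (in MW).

15

Augment Plant→v1→v2→v5→City: bottleneck 3, flow now 3.
Augment Plant→v1→v2→v6→City: bottleneck 2, flow now 5.
Augment Plant→v1→v3→v7→City: bottleneck 6, flow now 11.
Augment Plant→v1→v4→v5→City: bottleneck 4, flow now 15.
No augmenting path remains; maximum flow = 15.
In the residual graph, reachable from Plant: {Plant}.
Min-cut edges: Plant→v1 (15); capacity 15 = 15.
This cut is saturated, so no flow can exceed 15.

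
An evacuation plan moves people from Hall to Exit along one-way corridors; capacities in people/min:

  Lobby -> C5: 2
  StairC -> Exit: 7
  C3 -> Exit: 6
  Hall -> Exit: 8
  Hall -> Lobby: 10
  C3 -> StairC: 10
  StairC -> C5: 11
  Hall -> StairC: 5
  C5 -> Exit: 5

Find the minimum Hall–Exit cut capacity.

Augment Hall→Exit: bottleneck 8, flow now 8.
Augment Hall→StairC→Exit: bottleneck 5, flow now 13.
Augment Hall→Lobby→C5→Exit: bottleneck 2, flow now 15.
No augmenting path remains; maximum flow = 15.
By max-flow min-cut, the minimum cut capacity equals the max flow.
In the residual graph, reachable from Hall: {Hall, Lobby}.
Min-cut edges: Hall→StairC (5), Hall→Exit (8), Lobby→C5 (2); capacity 5 + 8 + 2 = 15.

15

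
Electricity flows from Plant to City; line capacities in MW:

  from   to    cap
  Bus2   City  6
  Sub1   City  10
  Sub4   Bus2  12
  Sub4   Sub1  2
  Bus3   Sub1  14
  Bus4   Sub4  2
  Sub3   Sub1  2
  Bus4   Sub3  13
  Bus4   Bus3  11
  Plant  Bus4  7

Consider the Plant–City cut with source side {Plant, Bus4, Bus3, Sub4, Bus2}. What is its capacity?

Edges leaving {Plant, Bus4, Bus3, Sub4, Bus2}: Bus4→Sub3 (13), Bus3→Sub1 (14), Sub4→Sub1 (2), Bus2→City (6).
Cut capacity = 13 + 14 + 2 + 6 = 35.

35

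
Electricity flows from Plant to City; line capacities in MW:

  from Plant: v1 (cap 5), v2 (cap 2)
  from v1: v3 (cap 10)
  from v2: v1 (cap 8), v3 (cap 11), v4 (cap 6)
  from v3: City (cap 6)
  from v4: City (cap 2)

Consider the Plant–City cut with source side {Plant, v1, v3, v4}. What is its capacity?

10

Edges leaving {Plant, v1, v3, v4}: Plant→v2 (2), v3→City (6), v4→City (2).
Cut capacity = 2 + 6 + 2 = 10.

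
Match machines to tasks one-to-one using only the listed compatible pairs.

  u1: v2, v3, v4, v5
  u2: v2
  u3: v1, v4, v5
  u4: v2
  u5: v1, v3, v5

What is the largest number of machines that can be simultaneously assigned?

Unit-capacity flow: source→left, listed edges, right→sink; max matching = max flow.
Augmenting path u1→v2 (+1); matched 1.
Augmenting path u3→v1 (+1); matched 2.
Augmenting path u5→v3 (+1); matched 3.
Augmenting path u2→v2→u1→v4 (+1); matched 4.
No augmenting path remains; maximum matching = 4.
König certificate: {u1, u3, u5, v2} is a vertex cover of size 4 (every listed pair touches it), so no matching can be larger.

4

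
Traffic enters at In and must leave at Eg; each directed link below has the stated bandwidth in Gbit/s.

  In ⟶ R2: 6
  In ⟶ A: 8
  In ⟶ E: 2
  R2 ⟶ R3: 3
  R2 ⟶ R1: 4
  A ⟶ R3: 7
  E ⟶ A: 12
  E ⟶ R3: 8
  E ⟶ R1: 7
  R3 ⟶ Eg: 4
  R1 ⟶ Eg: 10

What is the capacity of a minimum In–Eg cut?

Augment In→R2→R3→Eg: bottleneck 3, flow now 3.
Augment In→R2→R1→Eg: bottleneck 3, flow now 6.
Augment In→A→R3→Eg: bottleneck 1, flow now 7.
Augment In→E→R1→Eg: bottleneck 2, flow now 9.
Augment In→A→R3→R2→R1→Eg: bottleneck 1, flow now 10. (uses reverse residual edge)
No augmenting path remains; maximum flow = 10.
By max-flow min-cut, the minimum cut capacity equals the max flow.
In the residual graph, reachable from In: {In, R2, A, R3}.
Min-cut edges: In→E (2), R2→R1 (4), R3→Eg (4); capacity 2 + 4 + 4 = 10.

10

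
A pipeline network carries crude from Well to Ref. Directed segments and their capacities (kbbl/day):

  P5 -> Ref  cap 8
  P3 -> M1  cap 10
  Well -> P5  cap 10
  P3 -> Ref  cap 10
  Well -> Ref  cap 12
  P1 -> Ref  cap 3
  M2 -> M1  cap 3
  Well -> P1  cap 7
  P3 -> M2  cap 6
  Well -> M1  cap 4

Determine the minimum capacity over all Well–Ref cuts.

23

Augment Well→Ref: bottleneck 12, flow now 12.
Augment Well→P5→Ref: bottleneck 8, flow now 20.
Augment Well→P1→Ref: bottleneck 3, flow now 23.
No augmenting path remains; maximum flow = 23.
By max-flow min-cut, the minimum cut capacity equals the max flow.
In the residual graph, reachable from Well: {Well, P5, M1, P1}.
Min-cut edges: Well→Ref (12), P5→Ref (8), P1→Ref (3); capacity 12 + 8 + 3 = 23.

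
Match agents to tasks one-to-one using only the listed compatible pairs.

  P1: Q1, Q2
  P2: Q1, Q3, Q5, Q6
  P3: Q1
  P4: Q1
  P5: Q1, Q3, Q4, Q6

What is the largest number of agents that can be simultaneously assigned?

Unit-capacity flow: source→left, listed edges, right→sink; max matching = max flow.
Augmenting path P1→Q1 (+1); matched 1.
Augmenting path P2→Q3 (+1); matched 2.
Augmenting path P5→Q4 (+1); matched 3.
Augmenting path P3→Q1→P1→Q2 (+1); matched 4.
No augmenting path remains; maximum matching = 4.
König certificate: {P1, P2, P5, Q1} is a vertex cover of size 4 (every listed pair touches it), so no matching can be larger.

4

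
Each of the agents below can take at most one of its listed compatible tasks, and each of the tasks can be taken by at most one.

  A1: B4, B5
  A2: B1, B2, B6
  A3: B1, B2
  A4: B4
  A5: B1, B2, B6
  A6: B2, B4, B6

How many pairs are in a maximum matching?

5

Unit-capacity flow: source→left, listed edges, right→sink; max matching = max flow.
Augmenting path A1→B4 (+1); matched 1.
Augmenting path A2→B1 (+1); matched 2.
Augmenting path A3→B2 (+1); matched 3.
Augmenting path A5→B6 (+1); matched 4.
Augmenting path A4→B4→A1→B5 (+1); matched 5.
No augmenting path remains; maximum matching = 5.
König certificate: {A1, B1, B2, B4, B6} is a vertex cover of size 5 (every listed pair touches it), so no matching can be larger.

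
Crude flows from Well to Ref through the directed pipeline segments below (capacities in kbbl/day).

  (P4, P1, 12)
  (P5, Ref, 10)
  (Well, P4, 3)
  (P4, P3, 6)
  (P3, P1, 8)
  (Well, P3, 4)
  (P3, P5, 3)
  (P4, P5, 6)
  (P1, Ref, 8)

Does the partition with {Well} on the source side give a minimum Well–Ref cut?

Yes — it is a minimum cut (capacity 7).

Given cut capacity: 3 + 4 = 7.
Augment Well→P4→P5→Ref: bottleneck 3, flow now 3.
Augment Well→P3→P5→Ref: bottleneck 3, flow now 6.
Augment Well→P3→P1→Ref: bottleneck 1, flow now 7.
No augmenting path remains; maximum flow = 7.
Cut capacity 7 equals the max flow, so it is a minimum cut.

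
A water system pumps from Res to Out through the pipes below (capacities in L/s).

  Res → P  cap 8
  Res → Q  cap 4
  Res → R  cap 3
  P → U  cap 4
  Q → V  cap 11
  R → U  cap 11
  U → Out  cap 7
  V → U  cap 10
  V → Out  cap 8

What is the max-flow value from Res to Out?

11

Augment Res→P→U→Out: bottleneck 4, flow now 4.
Augment Res→Q→V→Out: bottleneck 4, flow now 8.
Augment Res→R→U→Out: bottleneck 3, flow now 11.
No augmenting path remains; maximum flow = 11.
In the residual graph, reachable from Res: {Res, P}.
Min-cut edges: Res→Q (4), Res→R (3), P→U (4); capacity 4 + 3 + 4 = 11.
This cut is saturated, so no flow can exceed 11.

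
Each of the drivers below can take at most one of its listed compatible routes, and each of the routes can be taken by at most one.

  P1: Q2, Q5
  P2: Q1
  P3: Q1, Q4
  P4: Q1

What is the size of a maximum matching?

3

Unit-capacity flow: source→left, listed edges, right→sink; max matching = max flow.
Augmenting path P1→Q2 (+1); matched 1.
Augmenting path P2→Q1 (+1); matched 2.
Augmenting path P3→Q4 (+1); matched 3.
No augmenting path remains; maximum matching = 3.
König certificate: {P1, P3, Q1} is a vertex cover of size 3 (every listed pair touches it), so no matching can be larger.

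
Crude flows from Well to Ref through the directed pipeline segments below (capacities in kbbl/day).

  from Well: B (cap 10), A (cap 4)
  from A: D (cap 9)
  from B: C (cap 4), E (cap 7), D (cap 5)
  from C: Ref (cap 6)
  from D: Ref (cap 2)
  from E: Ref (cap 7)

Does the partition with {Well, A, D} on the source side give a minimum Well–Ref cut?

Given cut capacity: 10 + 2 = 12.
Augment Well→A→D→Ref: bottleneck 2, flow now 2.
Augment Well→B→C→Ref: bottleneck 4, flow now 6.
Augment Well→B→E→Ref: bottleneck 6, flow now 12.
No augmenting path remains; maximum flow = 12.
Cut capacity 12 equals the max flow, so it is a minimum cut.

Yes — it is a minimum cut (capacity 12).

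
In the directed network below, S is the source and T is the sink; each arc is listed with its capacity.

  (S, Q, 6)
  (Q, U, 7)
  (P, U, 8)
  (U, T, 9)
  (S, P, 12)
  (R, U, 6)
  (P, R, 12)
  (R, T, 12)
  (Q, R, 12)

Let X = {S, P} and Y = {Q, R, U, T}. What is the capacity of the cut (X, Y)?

26

Edges leaving {S, P}: S→Q (6), P→R (12), P→U (8).
Cut capacity = 6 + 12 + 8 = 26.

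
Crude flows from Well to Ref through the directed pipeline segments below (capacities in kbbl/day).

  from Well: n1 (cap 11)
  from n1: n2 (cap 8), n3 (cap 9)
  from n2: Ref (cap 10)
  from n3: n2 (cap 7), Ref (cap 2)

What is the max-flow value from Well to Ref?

Augment Well→n1→n2→Ref: bottleneck 8, flow now 8.
Augment Well→n1→n3→Ref: bottleneck 2, flow now 10.
Augment Well→n1→n3→n2→Ref: bottleneck 1, flow now 11.
No augmenting path remains; maximum flow = 11.
In the residual graph, reachable from Well: {Well}.
Min-cut edges: Well→n1 (11); capacity 11 = 11.
This cut is saturated, so no flow can exceed 11.

11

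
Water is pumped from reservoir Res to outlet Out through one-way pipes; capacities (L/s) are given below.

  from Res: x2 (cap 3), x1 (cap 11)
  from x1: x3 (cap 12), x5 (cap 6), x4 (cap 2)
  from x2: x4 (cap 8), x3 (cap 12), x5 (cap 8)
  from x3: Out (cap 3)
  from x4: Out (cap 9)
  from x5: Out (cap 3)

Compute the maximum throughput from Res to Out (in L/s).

11

Augment Res→x1→x3→Out: bottleneck 3, flow now 3.
Augment Res→x1→x4→Out: bottleneck 2, flow now 5.
Augment Res→x1→x5→Out: bottleneck 3, flow now 8.
Augment Res→x2→x4→Out: bottleneck 3, flow now 11.
No augmenting path remains; maximum flow = 11.
In the residual graph, reachable from Res: {Res, x1, x3, x5}.
Min-cut edges: Res→x2 (3), x1→x4 (2), x3→Out (3), x5→Out (3); capacity 3 + 2 + 3 + 3 = 11.
This cut is saturated, so no flow can exceed 11.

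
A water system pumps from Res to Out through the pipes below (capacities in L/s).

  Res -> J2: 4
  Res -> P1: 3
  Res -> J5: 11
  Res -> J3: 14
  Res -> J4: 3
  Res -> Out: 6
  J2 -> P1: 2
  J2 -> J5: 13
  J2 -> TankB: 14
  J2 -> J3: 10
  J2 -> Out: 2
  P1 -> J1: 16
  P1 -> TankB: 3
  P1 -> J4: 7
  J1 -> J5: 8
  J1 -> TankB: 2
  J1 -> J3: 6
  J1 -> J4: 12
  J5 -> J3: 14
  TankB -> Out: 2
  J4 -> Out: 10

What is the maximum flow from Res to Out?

Augment Res→Out: bottleneck 6, flow now 6.
Augment Res→J2→Out: bottleneck 2, flow now 8.
Augment Res→J4→Out: bottleneck 3, flow now 11.
Augment Res→J2→TankB→Out: bottleneck 2, flow now 13.
Augment Res→P1→J4→Out: bottleneck 3, flow now 16.
No augmenting path remains; maximum flow = 16.
In the residual graph, reachable from Res: {Res, J5, J3}.
Min-cut edges: Res→J2 (4), Res→P1 (3), Res→J4 (3), Res→Out (6); capacity 4 + 3 + 3 + 6 = 16.
This cut is saturated, so no flow can exceed 16.

16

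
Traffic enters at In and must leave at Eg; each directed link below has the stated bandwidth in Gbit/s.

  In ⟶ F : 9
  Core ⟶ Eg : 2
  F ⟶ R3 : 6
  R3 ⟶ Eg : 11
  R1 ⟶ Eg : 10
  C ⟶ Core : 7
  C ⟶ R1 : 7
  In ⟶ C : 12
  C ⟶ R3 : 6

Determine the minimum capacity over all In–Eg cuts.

Augment In→F→R3→Eg: bottleneck 6, flow now 6.
Augment In→C→R1→Eg: bottleneck 7, flow now 13.
Augment In→C→R3→Eg: bottleneck 5, flow now 18.
No augmenting path remains; maximum flow = 18.
By max-flow min-cut, the minimum cut capacity equals the max flow.
In the residual graph, reachable from In: {In, F}.
Min-cut edges: In→C (12), F→R3 (6); capacity 12 + 6 = 18.

18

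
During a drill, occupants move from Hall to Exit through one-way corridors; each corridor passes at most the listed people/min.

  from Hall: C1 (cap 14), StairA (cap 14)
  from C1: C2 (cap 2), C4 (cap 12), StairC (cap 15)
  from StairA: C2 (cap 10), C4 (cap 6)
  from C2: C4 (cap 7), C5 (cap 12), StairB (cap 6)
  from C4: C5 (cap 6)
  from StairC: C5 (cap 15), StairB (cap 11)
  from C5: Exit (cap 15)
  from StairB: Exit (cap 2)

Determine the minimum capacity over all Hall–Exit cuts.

17

Augment Hall→C1→C2→C5→Exit: bottleneck 2, flow now 2.
Augment Hall→C1→C4→C5→Exit: bottleneck 6, flow now 8.
Augment Hall→C1→StairC→C5→Exit: bottleneck 6, flow now 14.
Augment Hall→StairA→C2→C5→Exit: bottleneck 1, flow now 15.
Augment Hall→StairA→C2→StairB→Exit: bottleneck 2, flow now 17.
No augmenting path remains; maximum flow = 17.
By max-flow min-cut, the minimum cut capacity equals the max flow.
In the residual graph, reachable from Hall: {Hall, C1, StairA, C2, C4, StairC, C5, StairB}.
Min-cut edges: C5→Exit (15), StairB→Exit (2); capacity 15 + 2 = 17.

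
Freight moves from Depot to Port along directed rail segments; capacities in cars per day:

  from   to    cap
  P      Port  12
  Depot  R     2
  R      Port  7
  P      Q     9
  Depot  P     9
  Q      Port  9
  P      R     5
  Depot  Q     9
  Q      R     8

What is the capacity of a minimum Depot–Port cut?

20

Augment Depot→P→Port: bottleneck 9, flow now 9.
Augment Depot→Q→Port: bottleneck 9, flow now 18.
Augment Depot→R→Port: bottleneck 2, flow now 20.
No augmenting path remains; maximum flow = 20.
By max-flow min-cut, the minimum cut capacity equals the max flow.
In the residual graph, reachable from Depot: {Depot}.
Min-cut edges: Depot→P (9), Depot→Q (9), Depot→R (2); capacity 9 + 9 + 2 = 20.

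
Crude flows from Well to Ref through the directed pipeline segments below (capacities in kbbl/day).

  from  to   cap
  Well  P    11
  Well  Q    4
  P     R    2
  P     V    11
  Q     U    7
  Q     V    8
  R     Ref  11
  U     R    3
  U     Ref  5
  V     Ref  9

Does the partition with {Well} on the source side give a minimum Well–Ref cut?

Yes — it is a minimum cut (capacity 15).

Given cut capacity: 11 + 4 = 15.
Augment Well→P→R→Ref: bottleneck 2, flow now 2.
Augment Well→P→V→Ref: bottleneck 9, flow now 11.
Augment Well→Q→U→Ref: bottleneck 4, flow now 15.
No augmenting path remains; maximum flow = 15.
Cut capacity 15 equals the max flow, so it is a minimum cut.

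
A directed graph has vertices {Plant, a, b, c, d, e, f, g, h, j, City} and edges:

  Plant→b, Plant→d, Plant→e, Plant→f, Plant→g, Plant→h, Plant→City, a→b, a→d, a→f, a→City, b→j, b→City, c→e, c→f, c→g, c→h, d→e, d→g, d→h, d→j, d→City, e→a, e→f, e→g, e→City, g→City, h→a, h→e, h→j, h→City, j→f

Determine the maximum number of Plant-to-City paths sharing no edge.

Assign every edge capacity 1; by Menger, the answer equals the max flow.
Path Plant→City (+1); total 1.
Path Plant→b→City (+1); total 2.
Path Plant→d→City (+1); total 3.
Path Plant→e→City (+1); total 4.
Path Plant→g→City (+1); total 5.
Path Plant→h→City (+1); total 6.
No residual Plant→City path; max flow = 6.
Certifying cut of size 6: {Plant→City, Plant→b, Plant→d, Plant→e, Plant→g, Plant→h}.

6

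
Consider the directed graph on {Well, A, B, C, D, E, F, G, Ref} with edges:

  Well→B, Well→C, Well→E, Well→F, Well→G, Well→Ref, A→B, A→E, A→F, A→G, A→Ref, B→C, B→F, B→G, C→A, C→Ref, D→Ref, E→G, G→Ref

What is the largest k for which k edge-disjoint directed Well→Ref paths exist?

Assign every edge capacity 1; by Menger, the answer equals the max flow.
Path Well→Ref (+1); total 1.
Path Well→C→Ref (+1); total 2.
Path Well→G→Ref (+1); total 3.
Path Well→B→C→A→Ref (+1); total 4.
No residual Well→Ref path; max flow = 4.
Certifying cut of size 4: {G→Ref, Well→B, Well→C, Well→Ref}.

4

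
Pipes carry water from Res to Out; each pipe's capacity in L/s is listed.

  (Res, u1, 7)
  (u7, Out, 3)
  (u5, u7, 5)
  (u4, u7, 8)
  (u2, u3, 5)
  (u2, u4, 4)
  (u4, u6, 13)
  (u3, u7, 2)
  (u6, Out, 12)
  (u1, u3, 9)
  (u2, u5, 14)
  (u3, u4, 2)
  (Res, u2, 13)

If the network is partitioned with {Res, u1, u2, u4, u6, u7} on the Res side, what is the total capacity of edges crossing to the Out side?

Edges leaving {Res, u1, u2, u4, u6, u7}: u1→u3 (9), u2→u3 (5), u2→u5 (14), u6→Out (12), u7→Out (3).
Cut capacity = 9 + 5 + 14 + 12 + 3 = 43.

43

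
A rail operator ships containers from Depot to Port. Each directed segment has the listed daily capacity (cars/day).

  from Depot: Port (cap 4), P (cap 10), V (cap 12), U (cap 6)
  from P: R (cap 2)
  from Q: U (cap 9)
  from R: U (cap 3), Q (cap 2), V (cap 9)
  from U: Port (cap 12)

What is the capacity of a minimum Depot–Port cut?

12

Augment Depot→Port: bottleneck 4, flow now 4.
Augment Depot→U→Port: bottleneck 6, flow now 10.
Augment Depot→P→R→U→Port: bottleneck 2, flow now 12.
No augmenting path remains; maximum flow = 12.
By max-flow min-cut, the minimum cut capacity equals the max flow.
In the residual graph, reachable from Depot: {Depot, P, V}.
Min-cut edges: Depot→U (6), Depot→Port (4), P→R (2); capacity 6 + 4 + 2 = 12.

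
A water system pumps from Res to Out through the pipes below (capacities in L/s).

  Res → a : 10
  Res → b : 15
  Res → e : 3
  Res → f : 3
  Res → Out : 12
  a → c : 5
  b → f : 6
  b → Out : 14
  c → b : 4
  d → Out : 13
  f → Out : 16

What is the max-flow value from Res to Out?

34

Augment Res→Out: bottleneck 12, flow now 12.
Augment Res→b→Out: bottleneck 14, flow now 26.
Augment Res→f→Out: bottleneck 3, flow now 29.
Augment Res→b→f→Out: bottleneck 1, flow now 30.
Augment Res→a→c→b→f→Out: bottleneck 4, flow now 34.
No augmenting path remains; maximum flow = 34.
In the residual graph, reachable from Res: {Res, a, c, e}.
Min-cut edges: Res→b (15), Res→f (3), Res→Out (12), c→b (4); capacity 15 + 3 + 12 + 4 = 34.
This cut is saturated, so no flow can exceed 34.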